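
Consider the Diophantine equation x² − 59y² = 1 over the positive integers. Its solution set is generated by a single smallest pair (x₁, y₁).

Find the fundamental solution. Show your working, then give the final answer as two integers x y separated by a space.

530 69

√59 = [7; 1,2,7,2,1,14, …], period ℓ=6 (even) → k=5
step 0: (7, 1)  from 7·(1,0) + (0,1)
step 1: (8, 1)  from 1·(7,1) + (1,0)
step 2: (23, 3)  from 2·(8,1) + (7,1)
…
step 4: (361, 47)  from 2·(169,22) + (23,3)
step 5: (530, 69)  from 1·(361,47) + (169,22)
fundamental: x₁=530, y₁=69  (since 280900 − 59·4761 = 1)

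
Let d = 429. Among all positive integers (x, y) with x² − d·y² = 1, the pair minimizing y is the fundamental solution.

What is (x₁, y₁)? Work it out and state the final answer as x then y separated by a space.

[20; 1,2,2,9,1,12,1,9,2,2,1,40] for √429; ℓ=12 ⇒ convergent index 11
i=0: a=20 ⇒ p=20, q=1
…
i=2: a=2 ⇒ p=62, q=3
i=3: a=2 ⇒ p=145, q=7
i=4: a=9 ⇒ p=1367, q=66
…
i=6: a=12 ⇒ p=19511, q=942
…
i=9: a=2 ⇒ p=438459, q=21169
i=10: a=2 ⇒ p=1085636, q=52415
i=11: a=1 ⇒ p=1524095, q=73584
(x₁, y₁) = (1524095, 73584);  1524095² − 429·73584² = 1 ✓

1524095 73584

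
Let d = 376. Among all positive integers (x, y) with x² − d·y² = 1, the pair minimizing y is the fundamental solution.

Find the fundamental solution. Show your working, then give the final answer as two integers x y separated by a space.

2143295 110532

[19; 2,1,1,3,1,…,1,2,38] for √376; ℓ=16 ⇒ convergent index 15
k=0  a_k=19  p_k/q_k = 19/1
k=1  a_k=2  p_k/q_k = 39/2
k=2  a_k=1  p_k/q_k = 58/3
k=3  a_k=1  p_k/q_k = 97/5
…
k=7  a_k=2  p_k/q_k = 2928/151
…
k=9  a_k=2  p_k/q_k = 28834/1487
k=10  a_k=2  p_k/q_k = 70621/3642
k=11  a_k=1  p_k/q_k = 99455/5129
k=12  a_k=3  p_k/q_k = 368986/19029
…
k=14  a_k=1  p_k/q_k = 837427/43187
k=15  a_k=2  p_k/q_k = 2143295/110532
fundamental: x₁=2143295, y₁=110532  (since 4593713457025 − 376·12217323024 = 1)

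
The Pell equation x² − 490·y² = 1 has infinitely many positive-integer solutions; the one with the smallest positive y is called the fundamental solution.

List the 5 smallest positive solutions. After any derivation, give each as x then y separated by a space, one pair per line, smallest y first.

√490 → a₀=22, period (7,2,1,4,4,4,1,2,7,44); ℓ=10 even so k=9
step 0: (22, 1)  from 22·(1,0) + (0,1)
step 1: (155, 7)  from 7·(22,1) + (1,0)
…
step 3: (487, 22)  from 1·(332,15) + (155,7)
step 4: (2280, 103)  from 4·(487,22) + (332,15)
…
step 8: (141338, 6385)  from 2·(50315,2273) + (40708,1839)
step 9: (1039681, 46968)  from 7·(141338,6385) + (50315,2273)
(x₁, y₁) = (1039681, 46968);  1039681² − 490·46968² = 1 ✓
(x_2, y_2) = (1039681·1039681 + 490·46968·46968, 1039681·46968 + 46968·1039681) = (2161873163521, 97663474416)
(x_3, y_3) = (1039681·2161873163521 + 490·46968·97663474416, 1039681·97663474416 + 46968·2161873163521) = (4495316905044313921, 203077717488555624)
(x_4, y_4) = (1039681·4495316905044313921 + 490·46968·203077717488555624, 1039681·203077717488555624 + 46968·4495316905044313921) = (9347391150304592810234881, 422272088792340335957472)
(x_5, y_5) = (1039681·9347391150304592810234881 + 490·46968·422272088792340335957472, 1039681·422272088792340335957472 + 46968·9347391150304592810234881) = (19436609957075163398170578312001, 878056535095215307939712337240)

1039681 46968
2161873163521 97663474416
4495316905044313921 203077717488555624
9347391150304592810234881 422272088792340335957472
19436609957075163398170578312001 878056535095215307939712337240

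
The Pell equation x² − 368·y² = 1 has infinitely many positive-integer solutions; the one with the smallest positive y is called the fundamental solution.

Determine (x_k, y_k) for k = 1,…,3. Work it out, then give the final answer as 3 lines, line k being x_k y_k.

1151 60
2649601 138120
6099380351 317952180

[19; 5,2,5,38] for √368; ℓ=4 ⇒ convergent index 3
k=0  a_k=19  p_k/q_k = 19/1
k=1  a_k=5  p_k/q_k = 96/5
k=2  a_k=2  p_k/q_k = 211/11
k=3  a_k=5  p_k/q_k = 1151/60
→ (1151, 60).  Check: 1151²=1324801, 368·60²=1324800, difference 1.
n=2: (1151,60)∘(1151,60) = (1151·1151+368·60·60, 1151·60+60·1151) = (2649601,138120)
n=3: (2649601,138120)∘(1151,60) = (1151·2649601+368·60·138120, 1151·138120+60·2649601) = (6099380351,317952180)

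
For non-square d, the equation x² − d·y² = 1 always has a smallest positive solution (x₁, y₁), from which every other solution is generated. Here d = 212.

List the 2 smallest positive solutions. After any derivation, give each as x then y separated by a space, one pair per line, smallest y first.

√212 → a₀=14, period (1,1,3,1,1,…,1,1,28); ℓ=14 even so k=13
k=0  a_k=14  p_k/q_k = 14/1
…
k=3  a_k=3  p_k/q_k = 102/7
…
k=9  a_k=1  p_k/q_k = 5198/357
…
k=12  a_k=1  p_k/q_k = 37114/2549
k=13  a_k=1  p_k/q_k = 66249/4550
fundamental: x₁=66249, y₁=4550  (since 4388930001 − 212·20702500 = 1)
(x_2, y_2) = (66249·66249 + 212·4550·4550, 66249·4550 + 4550·66249) = (8777860001, 602865900)

66249 4550
8777860001 602865900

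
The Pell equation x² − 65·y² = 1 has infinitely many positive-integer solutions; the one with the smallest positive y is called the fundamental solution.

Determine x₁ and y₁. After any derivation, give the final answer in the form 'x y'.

√65 = [8; 16, …], period ℓ=1 (odd) → k=1
step 0: (8, 1)  from 8·(1,0) + (0,1)
step 1: (129, 16)  from 16·(8,1) + (1,0)
→ (129, 16).  Check: 129²=16641, 65·16²=16640, difference 1.

129 16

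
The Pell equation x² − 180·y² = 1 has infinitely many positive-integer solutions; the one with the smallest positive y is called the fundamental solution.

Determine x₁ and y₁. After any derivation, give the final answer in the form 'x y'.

161 12

d=180: √d = [13; 2,2,2,26] (ℓ=4, even), read p_3/q_3
i=0: a=13 ⇒ p=13, q=1
…
i=2: a=2 ⇒ p=67, q=5
i=3: a=2 ⇒ p=161, q=12
fundamental: x₁=161, y₁=12  (since 25921 − 180·144 = 1)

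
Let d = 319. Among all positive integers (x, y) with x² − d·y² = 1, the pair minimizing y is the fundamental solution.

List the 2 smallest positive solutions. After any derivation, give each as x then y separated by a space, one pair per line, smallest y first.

12901780 722361
332911854336799 18639485405160

√319 → a₀=17, period (1,6,5,1,4,…,6,1,34); ℓ=14 even so k=13
k=0  a_k=17  p_k/q_k = 17/1
…
k=3  a_k=5  p_k/q_k = 643/36
…
k=7  a_k=1  p_k/q_k = 15628/875
…
k=10  a_k=1  p_k/q_k = 309613/17335
k=11  a_k=5  p_k/q_k = 1798881/100718
k=12  a_k=6  p_k/q_k = 11102899/621643
k=13  a_k=1  p_k/q_k = 12901780/722361
→ (12901780, 722361).  Check: 12901780²=166455927168400, 319·722361²=166455927168399, difference 1.
n=2: (12901780,722361)∘(12901780,722361) = (12901780·12901780+319·722361·722361, 12901780·722361+722361·12901780) = (332911854336799,18639485405160)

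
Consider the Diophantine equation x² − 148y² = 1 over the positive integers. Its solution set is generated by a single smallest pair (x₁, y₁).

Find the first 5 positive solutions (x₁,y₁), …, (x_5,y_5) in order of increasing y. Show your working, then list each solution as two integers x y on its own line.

73 6
10657 876
1555849 127890
227143297 18671064
33161365513 2725847454

[12; 6,24] for √148; ℓ=2 ⇒ convergent index 1
step 0: (12, 1)  from 12·(1,0) + (0,1)
step 1: (73, 6)  from 6·(12,1) + (1,0)
(x₁, y₁) = (73, 6);  73² − 148·6² = 1 ✓
n=2: (73,6)∘(73,6) = (73·73+148·6·6, 73·6+6·73) = (10657,876)
n=3: (10657,876)∘(73,6) = (73·10657+148·6·876, 73·876+6·10657) = (1555849,127890)
n=4: (1555849,127890)∘(73,6) = (73·1555849+148·6·127890, 73·127890+6·1555849) = (227143297,18671064)
n=5: (227143297,18671064)∘(73,6) = (73·227143297+148·6·18671064, 73·18671064+6·227143297) = (33161365513,2725847454)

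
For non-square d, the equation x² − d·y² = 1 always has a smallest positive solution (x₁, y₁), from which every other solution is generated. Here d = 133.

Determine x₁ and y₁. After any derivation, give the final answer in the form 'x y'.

2588599 224460

[11; 1,1,7,5,1,…,1,1,22] for √133; ℓ=16 ⇒ convergent index 15
k=0  a_k=11  p_k/q_k = 11/1
k=1  a_k=1  p_k/q_k = 12/1
k=2  a_k=1  p_k/q_k = 23/2
…
k=5  a_k=1  p_k/q_k = 1061/92
k=6  a_k=1  p_k/q_k = 1949/169
k=7  a_k=1  p_k/q_k = 3010/261
…
k=9  a_k=1  p_k/q_k = 10979/952
…
k=12  a_k=5  p_k/q_k = 168583/14618
…
k=14  a_k=1  p_k/q_k = 1378591/119539
k=15  a_k=1  p_k/q_k = 2588599/224460
(x₁, y₁) = (2588599, 224460);  2588599² − 133·224460² = 1 ✓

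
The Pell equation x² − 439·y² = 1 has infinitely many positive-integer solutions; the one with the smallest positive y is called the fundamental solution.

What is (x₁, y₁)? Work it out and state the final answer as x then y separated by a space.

[20; 1,19,1,40] for √439; ℓ=4 ⇒ convergent index 3
i=0: a=20 ⇒ p=20, q=1
i=1: a=1 ⇒ p=21, q=1
i=2: a=19 ⇒ p=419, q=20
i=3: a=1 ⇒ p=440, q=21
(x₁, y₁) = (440, 21);  440² − 439·21² = 1 ✓

440 21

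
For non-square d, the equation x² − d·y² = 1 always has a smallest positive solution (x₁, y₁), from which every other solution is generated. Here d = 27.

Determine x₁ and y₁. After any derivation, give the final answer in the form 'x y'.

[5; 5,10] for √27; ℓ=2 ⇒ convergent index 1
step 0: (5, 1)  from 5·(1,0) + (0,1)
step 1: (26, 5)  from 5·(5,1) + (1,0)
(x₁, y₁) = (26, 5);  26² − 27·5² = 1 ✓

26 5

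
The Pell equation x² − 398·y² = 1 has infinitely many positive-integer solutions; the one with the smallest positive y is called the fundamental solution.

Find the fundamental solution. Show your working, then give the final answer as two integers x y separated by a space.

√398 = [19; 1,18,1,38, …], period ℓ=4 (even) → k=3
a_0=19:  p_0=19·1+0=19,  q_0=19·0+1=1
a_1=1:  p_1=1·19+1=20,  q_1=1·1+0=1
a_2=18:  p_2=18·20+19=379,  q_2=18·1+1=19
a_3=1:  p_3=1·379+20=399,  q_3=1·19+1=20
(x₁, y₁) = (399, 20);  399² − 398·20² = 1 ✓

399 20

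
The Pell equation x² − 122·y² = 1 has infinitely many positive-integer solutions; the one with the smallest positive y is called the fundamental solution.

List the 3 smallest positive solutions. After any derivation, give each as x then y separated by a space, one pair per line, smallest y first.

d=122: √d = [11; 22] (ℓ=1, odd), read p_1/q_1
a_0=11:  p_0=11·1+0=11,  q_0=11·0+1=1
a_1=22:  p_1=22·11+1=243,  q_1=22·1+0=22
→ (243, 22).  Check: 243²=59049, 122·22²=59048, difference 1.
(243+22√122)^2 = 118097 + 10692√122
(243+22√122)^3 = 57394899 + 5196290√122

243 22
118097 10692
57394899 5196290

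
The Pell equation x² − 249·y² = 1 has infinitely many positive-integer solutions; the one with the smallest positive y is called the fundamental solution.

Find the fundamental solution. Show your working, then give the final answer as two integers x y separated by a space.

8553815 542076

d=249: √d = [15; 1,3,1,1,5,…,3,1,30] (ℓ=16, even), read p_15/q_15
a_0=15:  p_0=15·1+0=15,  q_0=15·0+1=1
…
a_2=3:  p_2=3·16+15=63,  q_2=3·1+1=4
a_3=1:  p_3=1·63+16=79,  q_3=1·4+1=5
…
a_5=5:  p_5=5·142+79=789,  q_5=5·9+5=50
…
a_10=1:  p_10=1·113835+36751=150586,  q_10=1·7214+2329=9543
…
a_12=1:  p_12=1·866765+150586=1017351,  q_12=1·54929+9543=64472
a_13=1:  p_13=1·1017351+866765=1884116,  q_13=1·64472+54929=119401
a_14=3:  p_14=3·1884116+1017351=6669699,  q_14=3·119401+64472=422675
a_15=1:  p_15=1·6669699+1884116=8553815,  q_15=1·422675+119401=542076
(x₁, y₁) = (8553815, 542076);  8553815² − 249·542076² = 1 ✓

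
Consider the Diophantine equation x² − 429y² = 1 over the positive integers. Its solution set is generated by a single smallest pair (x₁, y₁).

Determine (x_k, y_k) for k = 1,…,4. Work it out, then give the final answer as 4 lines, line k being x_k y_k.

1524095 73584
4645731138049 224298012960
14161071197688057215 683702960124468816
43165635614076113391052801 2084056526021580302230080

[20; 1,2,2,9,1,12,1,9,2,2,1,40] for √429; ℓ=12 ⇒ convergent index 11
a_0=20:  p_0=20·1+0=20,  q_0=20·0+1=1
a_1=1:  p_1=1·20+1=21,  q_1=1·1+0=1
a_2=2:  p_2=2·21+20=62,  q_2=2·1+1=3
…
a_4=9:  p_4=9·145+62=1367,  q_4=9·7+3=66
a_5=1:  p_5=1·1367+145=1512,  q_5=1·66+7=73
…
a_7=1:  p_7=1·19511+1512=21023,  q_7=1·942+73=1015
…
a_10=2:  p_10=2·438459+208718=1085636,  q_10=2·21169+10077=52415
a_11=1:  p_11=1·1085636+438459=1524095,  q_11=1·52415+21169=73584
→ (1524095, 73584).  Check: 1524095²=2322865569025, 429·73584²=2322865569024, difference 1.
(x_2, y_2) = (1524095·1524095 + 429·73584·73584, 1524095·73584 + 73584·1524095) = (4645731138049, 224298012960)
(x_3, y_3) = (1524095·4645731138049 + 429·73584·224298012960, 1524095·224298012960 + 73584·4645731138049) = (14161071197688057215, 683702960124468816)
(x_4, y_4) = (1524095·14161071197688057215 + 429·73584·683702960124468816, 1524095·683702960124468816 + 73584·14161071197688057215) = (43165635614076113391052801, 2084056526021580302230080)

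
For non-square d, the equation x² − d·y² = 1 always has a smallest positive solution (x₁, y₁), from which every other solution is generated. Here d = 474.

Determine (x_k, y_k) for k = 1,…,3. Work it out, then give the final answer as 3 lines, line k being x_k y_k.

193549 8890
74922430801 3441301220
29002323118011949 1332120819650670

[21; 1,3,2,1,1,…,3,1,42] for √474; ℓ=14 ⇒ convergent index 13
step 0: (21, 1)  from 21·(1,0) + (0,1)
…
step 2: (87, 4)  from 3·(22,1) + (21,1)
…
step 10: (16677, 766)  from 1·(10864,499) + (5813,267)
step 11: (44218, 2031)  from 2·(16677,766) + (10864,499)
step 12: (149331, 6859)  from 3·(44218,2031) + (16677,766)
step 13: (193549, 8890)  from 1·(149331,6859) + (44218,2031)
(x₁, y₁) = (193549, 8890);  193549² − 474·8890² = 1 ✓
k=2:  x_2 = 193549·193549+474·8890·8890 = 74922430801,  y_2 = 193549·8890+8890·193549 = 3441301220
k=3:  x_3 = 193549·74922430801+474·8890·3441301220 = 29002323118011949,  y_3 = 193549·3441301220+8890·74922430801 = 1332120819650670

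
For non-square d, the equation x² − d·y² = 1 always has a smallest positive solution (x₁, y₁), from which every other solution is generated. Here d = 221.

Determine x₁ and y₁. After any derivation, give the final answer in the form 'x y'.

[14; 1,6,2,6,1,28] for √221; ℓ=6 ⇒ convergent index 5
a_0=14:  p_0=14·1+0=14,  q_0=14·0+1=1
a_1=1:  p_1=1·14+1=15,  q_1=1·1+0=1
a_2=6:  p_2=6·15+14=104,  q_2=6·1+1=7
…
a_4=6:  p_4=6·223+104=1442,  q_4=6·15+7=97
a_5=1:  p_5=1·1442+223=1665,  q_5=1·97+15=112
→ (1665, 112).  Check: 1665²=2772225, 221·112²=2772224, difference 1.

1665 112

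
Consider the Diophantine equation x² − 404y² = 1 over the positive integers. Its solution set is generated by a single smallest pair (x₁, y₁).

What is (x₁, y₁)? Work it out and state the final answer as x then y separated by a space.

201 10

d=404: √d = [20; 10,40] (ℓ=2, even), read p_1/q_1
k=0  a_k=20  p_k/q_k = 20/1
k=1  a_k=10  p_k/q_k = 201/10
→ (201, 10).  Check: 201²=40401, 404·10²=40400, difference 1.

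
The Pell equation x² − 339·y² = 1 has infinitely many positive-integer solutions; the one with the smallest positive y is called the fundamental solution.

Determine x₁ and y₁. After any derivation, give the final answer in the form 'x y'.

97970 5321

[18; 2,2,2,1,17,1,2,2,2,36] for √339; ℓ=10 ⇒ convergent index 9
step 0: (18, 1)  from 18·(1,0) + (0,1)
step 1: (37, 2)  from 2·(18,1) + (1,0)
step 2: (92, 5)  from 2·(37,2) + (18,1)
…
step 5: (5542, 301)  from 17·(313,17) + (221,12)
step 6: (5855, 318)  from 1·(5542,301) + (313,17)
step 7: (17252, 937)  from 2·(5855,318) + (5542,301)
step 8: (40359, 2192)  from 2·(17252,937) + (5855,318)
step 9: (97970, 5321)  from 2·(40359,2192) + (17252,937)
→ (97970, 5321).  Check: 97970²=9598120900, 339·5321²=9598120899, difference 1.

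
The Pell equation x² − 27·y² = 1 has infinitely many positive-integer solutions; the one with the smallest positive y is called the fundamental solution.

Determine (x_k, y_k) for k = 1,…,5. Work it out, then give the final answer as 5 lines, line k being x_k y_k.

[5; 5,10] for √27; ℓ=2 ⇒ convergent index 1
a_0=5:  p_0=5·1+0=5,  q_0=5·0+1=1
a_1=5:  p_1=5·5+1=26,  q_1=5·1+0=5
fundamental: x₁=26, y₁=5  (since 676 − 27·25 = 1)
(x_2, y_2) = (26·26 + 27·5·5, 26·5 + 5·26) = (1351, 260)
(x_3, y_3) = (26·1351 + 27·5·260, 26·260 + 5·1351) = (70226, 13515)
(x_4, y_4) = (26·70226 + 27·5·13515, 26·13515 + 5·70226) = (3650401, 702520)
(x_5, y_5) = (26·3650401 + 27·5·702520, 26·702520 + 5·3650401) = (189750626, 36517525)

26 5
1351 260
70226 13515
3650401 702520
189750626 36517525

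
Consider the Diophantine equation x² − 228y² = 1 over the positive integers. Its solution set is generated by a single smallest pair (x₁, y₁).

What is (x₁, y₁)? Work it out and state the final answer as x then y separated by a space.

[15; 10,30] for √228; ℓ=2 ⇒ convergent index 1
k=0  a_k=15  p_k/q_k = 15/1
k=1  a_k=10  p_k/q_k = 151/10
→ (151, 10).  Check: 151²=22801, 228·10²=22800, difference 1.

151 10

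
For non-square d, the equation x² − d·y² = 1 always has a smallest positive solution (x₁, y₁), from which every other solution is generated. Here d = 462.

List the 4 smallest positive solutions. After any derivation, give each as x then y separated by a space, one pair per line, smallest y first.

d=462: √d = [21; 2,42] (ℓ=2, even), read p_1/q_1
i=0: a=21 ⇒ p=21, q=1
i=1: a=2 ⇒ p=43, q=2
fundamental: x₁=43, y₁=2  (since 1849 − 462·4 = 1)
n=2: (43,2)∘(43,2) = (43·43+462·2·2, 43·2+2·43) = (3697,172)
n=3: (3697,172)∘(43,2) = (43·3697+462·2·172, 43·172+2·3697) = (317899,14790)
n=4: (317899,14790)∘(43,2) = (43·317899+462·2·14790, 43·14790+2·317899) = (27335617,1271768)

43 2
3697 172
317899 14790
27335617 1271768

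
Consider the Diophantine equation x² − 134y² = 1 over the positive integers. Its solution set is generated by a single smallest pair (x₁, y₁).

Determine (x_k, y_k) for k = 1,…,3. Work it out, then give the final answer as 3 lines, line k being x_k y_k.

145925 12606
42588211249 3679061100
12429369452874725 1073733982022394

[11; 1,1,2,1,3,…,1,1,22] for √134; ℓ=14 ⇒ convergent index 13
k=0  a_k=11  p_k/q_k = 11/1
k=1  a_k=1  p_k/q_k = 12/1
k=2  a_k=1  p_k/q_k = 23/2
…
k=4  a_k=1  p_k/q_k = 81/7
k=5  a_k=3  p_k/q_k = 301/26
k=6  a_k=1  p_k/q_k = 382/33
k=7  a_k=10  p_k/q_k = 4121/356
k=8  a_k=1  p_k/q_k = 4503/389
…
k=12  a_k=1  p_k/q_k = 84029/7259
k=13  a_k=1  p_k/q_k = 145925/12606
fundamental: x₁=145925, y₁=12606  (since 21294105625 − 134·158911236 = 1)
n=2: (145925,12606)∘(145925,12606) = (145925·145925+134·12606·12606, 145925·12606+12606·145925) = (42588211249,3679061100)
n=3: (42588211249,3679061100)∘(145925,12606) = (145925·42588211249+134·12606·3679061100, 145925·3679061100+12606·42588211249) = (12429369452874725,1073733982022394)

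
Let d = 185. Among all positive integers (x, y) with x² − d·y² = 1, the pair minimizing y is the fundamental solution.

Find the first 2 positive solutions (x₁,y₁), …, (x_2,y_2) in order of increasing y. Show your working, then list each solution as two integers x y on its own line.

[13; 1,1,1,1,26] for √185; ℓ=5 ⇒ convergent index 9
i=0: a=13 ⇒ p=13, q=1
…
i=2: a=1 ⇒ p=27, q=2
i=3: a=1 ⇒ p=41, q=3
i=4: a=1 ⇒ p=68, q=5
i=5: a=26 ⇒ p=1809, q=133
…
i=8: a=1 ⇒ p=5563, q=409
i=9: a=1 ⇒ p=9249, q=680
→ (9249, 680).  Check: 9249²=85544001, 185·680²=85544000, difference 1.
(x_2, y_2) = (9249·9249 + 185·680·680, 9249·680 + 680·9249) = (171088001, 12578640)

9249 680
171088001 12578640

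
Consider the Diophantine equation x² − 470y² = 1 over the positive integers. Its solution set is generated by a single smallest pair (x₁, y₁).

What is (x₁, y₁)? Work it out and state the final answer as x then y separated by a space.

d=470: √d = [21; 1,2,8,2,1,42] (ℓ=6, even), read p_5/q_5
k=0  a_k=21  p_k/q_k = 21/1
…
k=2  a_k=2  p_k/q_k = 65/3
…
k=4  a_k=2  p_k/q_k = 1149/53
k=5  a_k=1  p_k/q_k = 1691/78
(x₁, y₁) = (1691, 78);  1691² − 470·78² = 1 ✓

1691 78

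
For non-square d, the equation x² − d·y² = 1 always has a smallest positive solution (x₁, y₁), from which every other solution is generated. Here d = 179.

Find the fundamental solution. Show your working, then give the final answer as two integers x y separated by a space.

√179 = [13; 2,1,1,1,3,…,1,2,26, …], period ℓ=14 (even) → k=13
step 0: (13, 1)  from 13·(1,0) + (0,1)
…
step 2: (40, 3)  from 1·(27,2) + (13,1)
…
step 6: (2047, 153)  from 5·(388,29) + (107,8)
step 7: (26999, 2018)  from 13·(2047,153) + (388,29)
…
step 9: (438125, 32747)  from 3·(137042,10243) + (26999,2018)
…
step 11: (1013292, 75737)  from 1·(575167,42990) + (438125,32747)
step 12: (1588459, 118727)  from 1·(1013292,75737) + (575167,42990)
step 13: (4190210, 313191)  from 2·(1588459,118727) + (1013292,75737)
fundamental: x₁=4190210, y₁=313191  (since 17557859844100 − 179·98088602481 = 1)

4190210 313191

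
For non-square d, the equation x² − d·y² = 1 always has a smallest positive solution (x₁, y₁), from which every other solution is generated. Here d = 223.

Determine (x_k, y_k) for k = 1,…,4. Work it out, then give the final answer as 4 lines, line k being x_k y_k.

224 15
100351 6720
44957024 3010545
20140646401 1348717440

√223 = [14; 1,13,1,28, …], period ℓ=4 (even) → k=3
i=0: a=14 ⇒ p=14, q=1
i=1: a=1 ⇒ p=15, q=1
i=2: a=13 ⇒ p=209, q=14
i=3: a=1 ⇒ p=224, q=15
(x₁, y₁) = (224, 15);  224² − 223·15² = 1 ✓
k=2:  x_2 = 224·224+223·15·15 = 100351,  y_2 = 224·15+15·224 = 6720
k=3:  x_3 = 224·100351+223·15·6720 = 44957024,  y_3 = 224·6720+15·100351 = 3010545
k=4:  x_4 = 224·44957024+223·15·3010545 = 20140646401,  y_4 = 224·3010545+15·44957024 = 1348717440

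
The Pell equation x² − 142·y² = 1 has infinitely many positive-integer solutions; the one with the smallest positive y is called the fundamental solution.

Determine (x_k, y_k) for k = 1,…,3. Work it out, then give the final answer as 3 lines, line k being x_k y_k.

[11; 1,10,1,22] for √142; ℓ=4 ⇒ convergent index 3
i=0: a=11 ⇒ p=11, q=1
i=1: a=1 ⇒ p=12, q=1
i=2: a=10 ⇒ p=131, q=11
i=3: a=1 ⇒ p=143, q=12
→ (143, 12).  Check: 143²=20449, 142·12²=20448, difference 1.
n=2: (143,12)∘(143,12) = (143·143+142·12·12, 143·12+12·143) = (40897,3432)
n=3: (40897,3432)∘(143,12) = (143·40897+142·12·3432, 143·3432+12·40897) = (11696399,981540)

143 12
40897 3432
11696399 981540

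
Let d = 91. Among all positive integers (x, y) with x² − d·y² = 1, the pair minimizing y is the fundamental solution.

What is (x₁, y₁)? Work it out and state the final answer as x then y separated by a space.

1574 165

[9; 1,1,5,1,5,1,1,18] for √91; ℓ=8 ⇒ convergent index 7
a_0=9:  p_0=9·1+0=9,  q_0=9·0+1=1
…
a_2=1:  p_2=1·10+9=19,  q_2=1·1+1=2
…
a_4=1:  p_4=1·105+19=124,  q_4=1·11+2=13
a_5=5:  p_5=5·124+105=725,  q_5=5·13+11=76
a_6=1:  p_6=1·725+124=849,  q_6=1·76+13=89
a_7=1:  p_7=1·849+725=1574,  q_7=1·89+76=165
(x₁, y₁) = (1574, 165);  1574² − 91·165² = 1 ✓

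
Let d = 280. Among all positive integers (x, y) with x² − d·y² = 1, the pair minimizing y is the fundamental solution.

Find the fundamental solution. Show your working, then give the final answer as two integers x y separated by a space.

√280 → a₀=16, period (1,2,1,2,1,32); ℓ=6 even so k=5
step 0: (16, 1)  from 16·(1,0) + (0,1)
step 1: (17, 1)  from 1·(16,1) + (1,0)
step 2: (50, 3)  from 2·(17,1) + (16,1)
step 3: (67, 4)  from 1·(50,3) + (17,1)
step 4: (184, 11)  from 2·(67,4) + (50,3)
step 5: (251, 15)  from 1·(184,11) + (67,4)
→ (251, 15).  Check: 251²=63001, 280·15²=63000, difference 1.

251 15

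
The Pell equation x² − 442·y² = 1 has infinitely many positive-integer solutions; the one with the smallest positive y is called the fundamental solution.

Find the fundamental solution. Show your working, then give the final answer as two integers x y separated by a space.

883 42

d=442: √d = [21; 42] (ℓ=1, odd), read p_1/q_1
i=0: a=21 ⇒ p=21, q=1
i=1: a=42 ⇒ p=883, q=42
→ (883, 42).  Check: 883²=779689, 442·42²=779688, difference 1.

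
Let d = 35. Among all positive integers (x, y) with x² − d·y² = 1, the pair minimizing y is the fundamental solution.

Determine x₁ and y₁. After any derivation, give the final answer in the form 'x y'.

6 1

[5; 1,10] for √35; ℓ=2 ⇒ convergent index 1
a_0=5:  p_0=5·1+0=5,  q_0=5·0+1=1
a_1=1:  p_1=1·5+1=6,  q_1=1·1+0=1
→ (6, 1).  Check: 6²=36, 35·1²=35, difference 1.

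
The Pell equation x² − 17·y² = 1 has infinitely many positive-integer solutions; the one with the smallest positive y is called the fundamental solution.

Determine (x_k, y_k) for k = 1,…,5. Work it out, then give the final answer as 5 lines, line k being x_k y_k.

33 8
2177 528
143649 34840
9478657 2298912
625447713 151693352

[4; 8] for √17; ℓ=1 ⇒ convergent index 1
step 0: (4, 1)  from 4·(1,0) + (0,1)
step 1: (33, 8)  from 8·(4,1) + (1,0)
(x₁, y₁) = (33, 8);  33² − 17·8² = 1 ✓
(33+8√17)^2 = 2177 + 528√17
(33+8√17)^3 = 143649 + 34840√17
(33+8√17)^4 = 9478657 + 2298912√17
(33+8√17)^5 = 625447713 + 151693352√17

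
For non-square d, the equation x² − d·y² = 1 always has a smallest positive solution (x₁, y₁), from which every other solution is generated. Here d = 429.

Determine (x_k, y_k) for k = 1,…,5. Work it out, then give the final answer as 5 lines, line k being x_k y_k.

[20; 1,2,2,9,1,12,1,9,2,2,1,40] for √429; ℓ=12 ⇒ convergent index 11
step 0: (20, 1)  from 20·(1,0) + (0,1)
step 1: (21, 1)  from 1·(20,1) + (1,0)
…
step 3: (145, 7)  from 2·(62,3) + (21,1)
step 4: (1367, 66)  from 9·(145,7) + (62,3)
…
step 6: (19511, 942)  from 12·(1512,73) + (1367,66)
step 7: (21023, 1015)  from 1·(19511,942) + (1512,73)
step 8: (208718, 10077)  from 9·(21023,1015) + (19511,942)
step 9: (438459, 21169)  from 2·(208718,10077) + (21023,1015)
step 10: (1085636, 52415)  from 2·(438459,21169) + (208718,10077)
step 11: (1524095, 73584)  from 1·(1085636,52415) + (438459,21169)
→ (1524095, 73584).  Check: 1524095²=2322865569025, 429·73584²=2322865569024, difference 1.
(1524095+73584√429)^2 = 4645731138049 + 224298012960√429
(1524095+73584√429)^3 = 14161071197688057215 + 683702960124468816√429
(1524095+73584√429)^4 = 43165635614076113391052801 + 2084056526021580302230080√429
(1524095+73584√429)^5 = 131577058822456507006275549422975 + 6352600262053037158494583086384√429

1524095 73584
4645731138049 224298012960
14161071197688057215 683702960124468816
43165635614076113391052801 2084056526021580302230080
131577058822456507006275549422975 6352600262053037158494583086384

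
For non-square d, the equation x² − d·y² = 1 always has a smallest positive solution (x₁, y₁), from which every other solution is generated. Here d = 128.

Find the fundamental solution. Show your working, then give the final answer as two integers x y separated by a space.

d=128: √d = [11; 3,5,3,22] (ℓ=4, even), read p_3/q_3
i=0: a=11 ⇒ p=11, q=1
i=1: a=3 ⇒ p=34, q=3
i=2: a=5 ⇒ p=181, q=16
i=3: a=3 ⇒ p=577, q=51
→ (577, 51).  Check: 577²=332929, 128·51²=332928, difference 1.

577 51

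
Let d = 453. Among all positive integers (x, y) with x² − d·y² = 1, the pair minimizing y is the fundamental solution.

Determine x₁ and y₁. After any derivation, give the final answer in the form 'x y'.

1653751 77700

√453 = [21; 3,1,1,10,14,10,1,1,3,42, …], period ℓ=10 (even) → k=9
i=0: a=21 ⇒ p=21, q=1
i=1: a=3 ⇒ p=64, q=3
…
i=5: a=14 ⇒ p=22199, q=1043
i=6: a=10 ⇒ p=223565, q=10504
i=7: a=1 ⇒ p=245764, q=11547
i=8: a=1 ⇒ p=469329, q=22051
i=9: a=3 ⇒ p=1653751, q=77700
→ (1653751, 77700).  Check: 1653751²=2734892370001, 453·77700²=2734892370000, difference 1.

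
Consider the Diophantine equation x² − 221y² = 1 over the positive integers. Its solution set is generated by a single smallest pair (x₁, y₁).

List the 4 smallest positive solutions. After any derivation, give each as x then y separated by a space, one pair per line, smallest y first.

1665 112
5544449 372960
18463013505 1241956688
61481829427201 4135715398080

d=221: √d = [14; 1,6,2,6,1,28] (ℓ=6, even), read p_5/q_5
step 0: (14, 1)  from 14·(1,0) + (0,1)
…
step 2: (104, 7)  from 6·(15,1) + (14,1)
…
step 4: (1442, 97)  from 6·(223,15) + (104,7)
step 5: (1665, 112)  from 1·(1442,97) + (223,15)
(x₁, y₁) = (1665, 112);  1665² − 221·112² = 1 ✓
(x_2, y_2) = (1665·1665 + 221·112·112, 1665·112 + 112·1665) = (5544449, 372960)
(x_3, y_3) = (1665·5544449 + 221·112·372960, 1665·372960 + 112·5544449) = (18463013505, 1241956688)
(x_4, y_4) = (1665·18463013505 + 221·112·1241956688, 1665·1241956688 + 112·18463013505) = (61481829427201, 4135715398080)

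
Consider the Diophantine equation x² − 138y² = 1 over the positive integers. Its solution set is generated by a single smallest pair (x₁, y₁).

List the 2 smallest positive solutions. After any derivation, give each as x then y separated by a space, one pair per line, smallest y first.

47 4
4417 376

√138 → a₀=11, period (1,2,1,22); ℓ=4 even so k=3
step 0: (11, 1)  from 11·(1,0) + (0,1)
…
step 2: (35, 3)  from 2·(12,1) + (11,1)
step 3: (47, 4)  from 1·(35,3) + (12,1)
→ (47, 4).  Check: 47²=2209, 138·4²=2208, difference 1.
k=2:  x_2 = 47·47+138·4·4 = 4417,  y_2 = 47·4+4·47 = 376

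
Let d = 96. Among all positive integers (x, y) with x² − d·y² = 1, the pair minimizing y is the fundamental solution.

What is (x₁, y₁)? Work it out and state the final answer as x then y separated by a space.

[9; 1,3,1,18] for √96; ℓ=4 ⇒ convergent index 3
k=0  a_k=9  p_k/q_k = 9/1
k=1  a_k=1  p_k/q_k = 10/1
k=2  a_k=3  p_k/q_k = 39/4
k=3  a_k=1  p_k/q_k = 49/5
(x₁, y₁) = (49, 5);  49² − 96·5² = 1 ✓

49 5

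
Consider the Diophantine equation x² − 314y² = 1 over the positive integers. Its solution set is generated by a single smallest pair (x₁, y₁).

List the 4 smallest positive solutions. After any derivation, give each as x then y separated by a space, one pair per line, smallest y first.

√314 → a₀=17, period (1,2,1,1,2,1,34); ℓ=7 odd so k=13
i=0: a=17 ⇒ p=17, q=1
i=1: a=1 ⇒ p=18, q=1
…
i=3: a=1 ⇒ p=71, q=4
…
i=9: a=2 ⇒ p=47029, q=2654
i=10: a=1 ⇒ p=62853, q=3547
i=11: a=1 ⇒ p=109882, q=6201
i=12: a=2 ⇒ p=282617, q=15949
i=13: a=1 ⇒ p=392499, q=22150
(x₁, y₁) = (392499, 22150);  392499² − 314·22150² = 1 ✓
(x_2, y_2) = (392499·392499 + 314·22150·22150, 392499·22150 + 22150·392499) = (308110930001, 17387705700)
(x_3, y_3) = (392499·308110930001 + 314·22150·17387705700, 392499·17387705700 + 22150·308110930001) = (241866463828532499, 13649314199066450)
(x_4, y_4) = (392499·241866463828532499 + 314·22150·13649314199066450, 392499·13649314199066450 + 22150·241866463828532499) = (189864690372162243720001, 10714684347621377411400)

392499 22150
308110930001 17387705700
241866463828532499 13649314199066450
189864690372162243720001 10714684347621377411400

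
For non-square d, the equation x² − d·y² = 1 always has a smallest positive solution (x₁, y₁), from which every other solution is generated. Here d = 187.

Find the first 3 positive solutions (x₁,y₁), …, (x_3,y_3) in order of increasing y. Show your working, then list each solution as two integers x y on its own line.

d=187: √d = [13; 1,2,13,2,1,26] (ℓ=6, even), read p_5/q_5
i=0: a=13 ⇒ p=13, q=1
…
i=2: a=2 ⇒ p=41, q=3
i=3: a=13 ⇒ p=547, q=40
i=4: a=2 ⇒ p=1135, q=83
i=5: a=1 ⇒ p=1682, q=123
fundamental: x₁=1682, y₁=123  (since 2829124 − 187·15129 = 1)
(x_2, y_2) = (1682·1682 + 187·123·123, 1682·123 + 123·1682) = (5658247, 413772)
(x_3, y_3) = (1682·5658247 + 187·123·413772, 1682·413772 + 123·5658247) = (19034341226, 1391928885)

1682 123
5658247 413772
19034341226 1391928885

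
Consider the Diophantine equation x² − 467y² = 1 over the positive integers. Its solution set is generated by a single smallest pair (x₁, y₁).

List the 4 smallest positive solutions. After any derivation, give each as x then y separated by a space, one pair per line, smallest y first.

1625626 75225
5285319783751 244575431700
17183906517558380626 795176361465413175
55869210433019434807260001 2585318735566902940613400

√467 → a₀=21, period (1,1,1,1,3,…,1,1,42); ℓ=14 even so k=13
i=0: a=21 ⇒ p=21, q=1
i=1: a=1 ⇒ p=22, q=1
i=2: a=1 ⇒ p=43, q=2
i=3: a=1 ⇒ p=65, q=3
i=4: a=1 ⇒ p=108, q=5
i=5: a=3 ⇒ p=389, q=18
i=6: a=3 ⇒ p=1275, q=59
i=7: a=21 ⇒ p=27164, q=1257
i=8: a=3 ⇒ p=82767, q=3830
i=9: a=3 ⇒ p=275465, q=12747
i=10: a=1 ⇒ p=358232, q=16577
i=11: a=1 ⇒ p=633697, q=29324
i=12: a=1 ⇒ p=991929, q=45901
i=13: a=1 ⇒ p=1625626, q=75225
(x₁, y₁) = (1625626, 75225);  1625626² − 467·75225² = 1 ✓
k=2:  x_2 = 1625626·1625626+467·75225·75225 = 5285319783751,  y_2 = 1625626·75225+75225·1625626 = 244575431700
k=3:  x_3 = 1625626·5285319783751+467·75225·244575431700 = 17183906517558380626,  y_3 = 1625626·244575431700+75225·5285319783751 = 795176361465413175
k=4:  x_4 = 1625626·17183906517558380626+467·75225·795176361465413175 = 55869210433019434807260001,  y_4 = 1625626·795176361465413175+75225·17183906517558380626 = 2585318735566902940613400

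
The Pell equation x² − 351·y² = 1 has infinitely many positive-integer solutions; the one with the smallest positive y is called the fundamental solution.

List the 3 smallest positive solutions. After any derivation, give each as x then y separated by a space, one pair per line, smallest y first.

62425 3332
7793761249 416000200
973051091875225 51937624966668

√351 → a₀=18, period (1,2,1,3,2,2,2,3,1,2,1,36); ℓ=12 even so k=11
step 0: (18, 1)  from 18·(1,0) + (0,1)
step 1: (19, 1)  from 1·(18,1) + (1,0)
step 2: (56, 3)  from 2·(19,1) + (18,1)
…
step 4: (281, 15)  from 3·(75,4) + (56,3)
…
step 8: (12796, 683)  from 3·(3747,200) + (1555,83)
step 9: (16543, 883)  from 1·(12796,683) + (3747,200)
step 10: (45882, 2449)  from 2·(16543,883) + (12796,683)
step 11: (62425, 3332)  from 1·(45882,2449) + (16543,883)
fundamental: x₁=62425, y₁=3332  (since 3896880625 − 351·11102224 = 1)
(62425+3332√351)^2 = 7793761249 + 416000200√351
(62425+3332√351)^3 = 973051091875225 + 51937624966668√351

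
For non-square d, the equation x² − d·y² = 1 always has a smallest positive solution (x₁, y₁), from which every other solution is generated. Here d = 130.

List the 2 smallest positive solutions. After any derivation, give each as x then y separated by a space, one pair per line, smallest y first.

6499 570
84474001 7408860

√130 → a₀=11, period (2,2,22); ℓ=3 odd so k=5
k=0  a_k=11  p_k/q_k = 11/1
…
k=2  a_k=2  p_k/q_k = 57/5
…
k=4  a_k=2  p_k/q_k = 2611/229
k=5  a_k=2  p_k/q_k = 6499/570
(x₁, y₁) = (6499, 570);  6499² − 130·570² = 1 ✓
(x_2, y_2) = (6499·6499 + 130·570·570, 6499·570 + 570·6499) = (84474001, 7408860)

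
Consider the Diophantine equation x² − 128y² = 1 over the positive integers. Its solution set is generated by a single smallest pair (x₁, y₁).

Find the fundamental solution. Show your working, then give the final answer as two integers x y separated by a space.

577 51

√128 → a₀=11, period (3,5,3,22); ℓ=4 even so k=3
k=0  a_k=11  p_k/q_k = 11/1
k=1  a_k=3  p_k/q_k = 34/3
k=2  a_k=5  p_k/q_k = 181/16
k=3  a_k=3  p_k/q_k = 577/51
(x₁, y₁) = (577, 51);  577² − 128·51² = 1 ✓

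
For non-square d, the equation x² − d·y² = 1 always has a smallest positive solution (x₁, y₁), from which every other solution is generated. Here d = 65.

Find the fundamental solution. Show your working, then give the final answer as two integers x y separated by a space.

129 16

√65 → a₀=8, period (16); ℓ=1 odd so k=1
i=0: a=8 ⇒ p=8, q=1
i=1: a=16 ⇒ p=129, q=16
(x₁, y₁) = (129, 16);  129² − 65·16² = 1 ✓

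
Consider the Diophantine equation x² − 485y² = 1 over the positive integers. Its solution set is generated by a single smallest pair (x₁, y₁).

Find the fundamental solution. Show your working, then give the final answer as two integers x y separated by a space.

969 44

[22; 44] for √485; ℓ=1 ⇒ convergent index 1
a_0=22:  p_0=22·1+0=22,  q_0=22·0+1=1
a_1=44:  p_1=44·22+1=969,  q_1=44·1+0=44
(x₁, y₁) = (969, 44);  969² − 485·44² = 1 ✓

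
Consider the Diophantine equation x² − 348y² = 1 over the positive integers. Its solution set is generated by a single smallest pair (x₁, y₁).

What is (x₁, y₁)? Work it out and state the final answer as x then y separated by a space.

1567 84

[18; 1,1,1,8,1,1,1,36] for √348; ℓ=8 ⇒ convergent index 7
k=0  a_k=18  p_k/q_k = 18/1
…
k=2  a_k=1  p_k/q_k = 37/2
…
k=4  a_k=8  p_k/q_k = 485/26
…
k=6  a_k=1  p_k/q_k = 1026/55
k=7  a_k=1  p_k/q_k = 1567/84
fundamental: x₁=1567, y₁=84  (since 2455489 − 348·7056 = 1)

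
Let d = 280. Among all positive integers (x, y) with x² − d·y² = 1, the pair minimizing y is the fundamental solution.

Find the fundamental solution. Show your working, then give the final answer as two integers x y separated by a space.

251 15

√280 = [16; 1,2,1,2,1,32, …], period ℓ=6 (even) → k=5
a_0=16:  p_0=16·1+0=16,  q_0=16·0+1=1
…
a_2=2:  p_2=2·17+16=50,  q_2=2·1+1=3
…
a_4=2:  p_4=2·67+50=184,  q_4=2·4+3=11
a_5=1:  p_5=1·184+67=251,  q_5=1·11+4=15
(x₁, y₁) = (251, 15);  251² − 280·15² = 1 ✓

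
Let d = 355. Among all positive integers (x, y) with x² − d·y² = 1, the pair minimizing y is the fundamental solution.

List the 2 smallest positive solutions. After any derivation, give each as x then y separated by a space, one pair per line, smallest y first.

√355 = [18; 1,5,3,3,1,6,1,3,3,5,1,36, …], period ℓ=12 (even) → k=11
k=0  a_k=18  p_k/q_k = 18/1
…
k=2  a_k=5  p_k/q_k = 113/6
…
k=4  a_k=3  p_k/q_k = 1187/63
k=5  a_k=1  p_k/q_k = 1545/82
…
k=8  a_k=3  p_k/q_k = 46463/2466
k=9  a_k=3  p_k/q_k = 151391/8035
k=10  a_k=5  p_k/q_k = 803418/42641
k=11  a_k=1  p_k/q_k = 954809/50676
(x₁, y₁) = (954809, 50676);  954809² − 355·50676² = 1 ✓
n=2: (954809,50676)∘(954809,50676) = (954809·954809+355·50676·50676, 954809·50676+50676·954809) = (1823320452961,96771801768)

954809 50676
1823320452961 96771801768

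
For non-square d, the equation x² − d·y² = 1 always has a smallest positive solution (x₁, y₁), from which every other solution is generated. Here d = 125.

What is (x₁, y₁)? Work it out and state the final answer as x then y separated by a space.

d=125: √d = [11; 5,1,1,5,22] (ℓ=5, odd), read p_9/q_9
k=0  a_k=11  p_k/q_k = 11/1
k=1  a_k=5  p_k/q_k = 56/5
k=2  a_k=1  p_k/q_k = 67/6
k=3  a_k=1  p_k/q_k = 123/11
k=4  a_k=5  p_k/q_k = 682/61
…
k=6  a_k=5  p_k/q_k = 76317/6826
k=7  a_k=1  p_k/q_k = 91444/8179
k=8  a_k=1  p_k/q_k = 167761/15005
k=9  a_k=5  p_k/q_k = 930249/83204
(x₁, y₁) = (930249, 83204);  930249² − 125·83204² = 1 ✓

930249 83204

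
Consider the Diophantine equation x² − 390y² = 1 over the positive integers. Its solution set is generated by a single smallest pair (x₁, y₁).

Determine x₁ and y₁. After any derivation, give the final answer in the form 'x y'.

79 4

d=390: √d = [19; 1,2,1,38] (ℓ=4, even), read p_3/q_3
k=0  a_k=19  p_k/q_k = 19/1
k=1  a_k=1  p_k/q_k = 20/1
k=2  a_k=2  p_k/q_k = 59/3
k=3  a_k=1  p_k/q_k = 79/4
→ (79, 4).  Check: 79²=6241, 390·4²=6240, difference 1.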